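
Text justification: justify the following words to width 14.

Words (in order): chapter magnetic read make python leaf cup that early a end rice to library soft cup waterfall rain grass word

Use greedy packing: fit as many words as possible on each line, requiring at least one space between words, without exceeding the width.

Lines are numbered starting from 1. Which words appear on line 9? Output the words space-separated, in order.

Answer: rain grass

Derivation:
Line 1: ['chapter'] (min_width=7, slack=7)
Line 2: ['magnetic', 'read'] (min_width=13, slack=1)
Line 3: ['make', 'python'] (min_width=11, slack=3)
Line 4: ['leaf', 'cup', 'that'] (min_width=13, slack=1)
Line 5: ['early', 'a', 'end'] (min_width=11, slack=3)
Line 6: ['rice', 'to'] (min_width=7, slack=7)
Line 7: ['library', 'soft'] (min_width=12, slack=2)
Line 8: ['cup', 'waterfall'] (min_width=13, slack=1)
Line 9: ['rain', 'grass'] (min_width=10, slack=4)
Line 10: ['word'] (min_width=4, slack=10)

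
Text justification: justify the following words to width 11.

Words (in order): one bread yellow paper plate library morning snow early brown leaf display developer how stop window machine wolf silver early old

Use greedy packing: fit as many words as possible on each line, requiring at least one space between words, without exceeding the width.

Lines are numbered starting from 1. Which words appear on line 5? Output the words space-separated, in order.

Answer: morning

Derivation:
Line 1: ['one', 'bread'] (min_width=9, slack=2)
Line 2: ['yellow'] (min_width=6, slack=5)
Line 3: ['paper', 'plate'] (min_width=11, slack=0)
Line 4: ['library'] (min_width=7, slack=4)
Line 5: ['morning'] (min_width=7, slack=4)
Line 6: ['snow', 'early'] (min_width=10, slack=1)
Line 7: ['brown', 'leaf'] (min_width=10, slack=1)
Line 8: ['display'] (min_width=7, slack=4)
Line 9: ['developer'] (min_width=9, slack=2)
Line 10: ['how', 'stop'] (min_width=8, slack=3)
Line 11: ['window'] (min_width=6, slack=5)
Line 12: ['machine'] (min_width=7, slack=4)
Line 13: ['wolf', 'silver'] (min_width=11, slack=0)
Line 14: ['early', 'old'] (min_width=9, slack=2)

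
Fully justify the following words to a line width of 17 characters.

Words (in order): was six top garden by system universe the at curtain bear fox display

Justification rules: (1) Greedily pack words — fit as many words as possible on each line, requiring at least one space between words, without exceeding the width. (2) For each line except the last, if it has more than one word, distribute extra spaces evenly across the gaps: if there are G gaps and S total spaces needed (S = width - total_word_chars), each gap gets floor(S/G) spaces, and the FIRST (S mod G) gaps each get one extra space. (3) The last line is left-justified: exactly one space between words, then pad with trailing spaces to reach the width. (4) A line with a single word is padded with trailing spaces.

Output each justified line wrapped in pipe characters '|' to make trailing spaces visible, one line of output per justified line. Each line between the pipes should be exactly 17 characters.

Line 1: ['was', 'six', 'top'] (min_width=11, slack=6)
Line 2: ['garden', 'by', 'system'] (min_width=16, slack=1)
Line 3: ['universe', 'the', 'at'] (min_width=15, slack=2)
Line 4: ['curtain', 'bear', 'fox'] (min_width=16, slack=1)
Line 5: ['display'] (min_width=7, slack=10)

Answer: |was    six    top|
|garden  by system|
|universe  the  at|
|curtain  bear fox|
|display          |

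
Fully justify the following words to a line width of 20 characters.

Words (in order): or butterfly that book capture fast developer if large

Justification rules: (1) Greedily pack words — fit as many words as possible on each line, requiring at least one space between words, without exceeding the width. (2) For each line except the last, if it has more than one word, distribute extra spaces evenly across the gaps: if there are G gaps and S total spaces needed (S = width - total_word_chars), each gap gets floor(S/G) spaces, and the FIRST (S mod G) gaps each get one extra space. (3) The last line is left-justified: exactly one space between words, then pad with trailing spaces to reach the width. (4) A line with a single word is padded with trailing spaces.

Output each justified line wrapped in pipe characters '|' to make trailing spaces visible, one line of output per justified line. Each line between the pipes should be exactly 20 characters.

Line 1: ['or', 'butterfly', 'that'] (min_width=17, slack=3)
Line 2: ['book', 'capture', 'fast'] (min_width=17, slack=3)
Line 3: ['developer', 'if', 'large'] (min_width=18, slack=2)

Answer: |or   butterfly  that|
|book   capture  fast|
|developer if large  |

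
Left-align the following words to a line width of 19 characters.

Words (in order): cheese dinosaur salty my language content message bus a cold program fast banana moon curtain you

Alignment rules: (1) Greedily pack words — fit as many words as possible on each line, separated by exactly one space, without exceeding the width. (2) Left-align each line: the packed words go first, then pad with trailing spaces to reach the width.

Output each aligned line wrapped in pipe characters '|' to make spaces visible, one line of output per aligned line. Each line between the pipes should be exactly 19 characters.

Answer: |cheese dinosaur    |
|salty my language  |
|content message bus|
|a cold program fast|
|banana moon curtain|
|you                |

Derivation:
Line 1: ['cheese', 'dinosaur'] (min_width=15, slack=4)
Line 2: ['salty', 'my', 'language'] (min_width=17, slack=2)
Line 3: ['content', 'message', 'bus'] (min_width=19, slack=0)
Line 4: ['a', 'cold', 'program', 'fast'] (min_width=19, slack=0)
Line 5: ['banana', 'moon', 'curtain'] (min_width=19, slack=0)
Line 6: ['you'] (min_width=3, slack=16)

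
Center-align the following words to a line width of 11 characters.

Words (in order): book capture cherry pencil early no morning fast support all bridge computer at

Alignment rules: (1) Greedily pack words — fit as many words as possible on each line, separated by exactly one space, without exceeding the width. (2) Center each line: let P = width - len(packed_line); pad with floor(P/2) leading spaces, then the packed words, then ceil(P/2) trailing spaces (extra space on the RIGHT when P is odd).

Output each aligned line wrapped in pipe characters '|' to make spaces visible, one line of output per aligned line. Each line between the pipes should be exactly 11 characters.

Answer: |   book    |
|  capture  |
|  cherry   |
|  pencil   |
| early no  |
|  morning  |
|   fast    |
|support all|
|  bridge   |
|computer at|

Derivation:
Line 1: ['book'] (min_width=4, slack=7)
Line 2: ['capture'] (min_width=7, slack=4)
Line 3: ['cherry'] (min_width=6, slack=5)
Line 4: ['pencil'] (min_width=6, slack=5)
Line 5: ['early', 'no'] (min_width=8, slack=3)
Line 6: ['morning'] (min_width=7, slack=4)
Line 7: ['fast'] (min_width=4, slack=7)
Line 8: ['support', 'all'] (min_width=11, slack=0)
Line 9: ['bridge'] (min_width=6, slack=5)
Line 10: ['computer', 'at'] (min_width=11, slack=0)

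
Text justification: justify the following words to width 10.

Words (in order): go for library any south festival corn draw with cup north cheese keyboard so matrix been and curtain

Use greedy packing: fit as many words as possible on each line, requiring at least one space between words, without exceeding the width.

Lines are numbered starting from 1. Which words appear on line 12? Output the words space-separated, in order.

Answer: curtain

Derivation:
Line 1: ['go', 'for'] (min_width=6, slack=4)
Line 2: ['library'] (min_width=7, slack=3)
Line 3: ['any', 'south'] (min_width=9, slack=1)
Line 4: ['festival'] (min_width=8, slack=2)
Line 5: ['corn', 'draw'] (min_width=9, slack=1)
Line 6: ['with', 'cup'] (min_width=8, slack=2)
Line 7: ['north'] (min_width=5, slack=5)
Line 8: ['cheese'] (min_width=6, slack=4)
Line 9: ['keyboard'] (min_width=8, slack=2)
Line 10: ['so', 'matrix'] (min_width=9, slack=1)
Line 11: ['been', 'and'] (min_width=8, slack=2)
Line 12: ['curtain'] (min_width=7, slack=3)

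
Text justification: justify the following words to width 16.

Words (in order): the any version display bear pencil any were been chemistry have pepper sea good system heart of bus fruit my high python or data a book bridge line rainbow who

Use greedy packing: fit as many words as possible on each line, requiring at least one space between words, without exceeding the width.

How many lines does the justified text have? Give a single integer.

Answer: 11

Derivation:
Line 1: ['the', 'any', 'version'] (min_width=15, slack=1)
Line 2: ['display', 'bear'] (min_width=12, slack=4)
Line 3: ['pencil', 'any', 'were'] (min_width=15, slack=1)
Line 4: ['been', 'chemistry'] (min_width=14, slack=2)
Line 5: ['have', 'pepper', 'sea'] (min_width=15, slack=1)
Line 6: ['good', 'system'] (min_width=11, slack=5)
Line 7: ['heart', 'of', 'bus'] (min_width=12, slack=4)
Line 8: ['fruit', 'my', 'high'] (min_width=13, slack=3)
Line 9: ['python', 'or', 'data', 'a'] (min_width=16, slack=0)
Line 10: ['book', 'bridge', 'line'] (min_width=16, slack=0)
Line 11: ['rainbow', 'who'] (min_width=11, slack=5)
Total lines: 11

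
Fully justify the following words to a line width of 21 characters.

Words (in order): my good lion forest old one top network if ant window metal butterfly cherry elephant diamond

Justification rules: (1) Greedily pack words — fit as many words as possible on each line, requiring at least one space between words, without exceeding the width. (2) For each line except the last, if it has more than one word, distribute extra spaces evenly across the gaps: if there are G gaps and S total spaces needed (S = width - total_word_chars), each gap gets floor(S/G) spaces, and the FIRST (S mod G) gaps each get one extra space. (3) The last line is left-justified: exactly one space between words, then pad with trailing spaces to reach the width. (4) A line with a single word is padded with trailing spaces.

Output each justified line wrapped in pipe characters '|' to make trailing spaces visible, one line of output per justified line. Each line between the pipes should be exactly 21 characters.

Answer: |my  good  lion forest|
|old  one  top network|
|if  ant  window metal|
|butterfly      cherry|
|elephant diamond     |

Derivation:
Line 1: ['my', 'good', 'lion', 'forest'] (min_width=19, slack=2)
Line 2: ['old', 'one', 'top', 'network'] (min_width=19, slack=2)
Line 3: ['if', 'ant', 'window', 'metal'] (min_width=19, slack=2)
Line 4: ['butterfly', 'cherry'] (min_width=16, slack=5)
Line 5: ['elephant', 'diamond'] (min_width=16, slack=5)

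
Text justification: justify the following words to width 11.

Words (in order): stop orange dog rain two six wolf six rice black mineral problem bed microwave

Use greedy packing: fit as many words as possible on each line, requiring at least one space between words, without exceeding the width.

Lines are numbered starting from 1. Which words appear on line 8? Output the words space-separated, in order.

Answer: microwave

Derivation:
Line 1: ['stop', 'orange'] (min_width=11, slack=0)
Line 2: ['dog', 'rain'] (min_width=8, slack=3)
Line 3: ['two', 'six'] (min_width=7, slack=4)
Line 4: ['wolf', 'six'] (min_width=8, slack=3)
Line 5: ['rice', 'black'] (min_width=10, slack=1)
Line 6: ['mineral'] (min_width=7, slack=4)
Line 7: ['problem', 'bed'] (min_width=11, slack=0)
Line 8: ['microwave'] (min_width=9, slack=2)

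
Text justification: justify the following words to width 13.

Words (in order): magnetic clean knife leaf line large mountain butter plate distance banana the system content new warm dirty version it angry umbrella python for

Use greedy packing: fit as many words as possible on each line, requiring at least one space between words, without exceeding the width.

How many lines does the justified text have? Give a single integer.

Answer: 15

Derivation:
Line 1: ['magnetic'] (min_width=8, slack=5)
Line 2: ['clean', 'knife'] (min_width=11, slack=2)
Line 3: ['leaf', 'line'] (min_width=9, slack=4)
Line 4: ['large'] (min_width=5, slack=8)
Line 5: ['mountain'] (min_width=8, slack=5)
Line 6: ['butter', 'plate'] (min_width=12, slack=1)
Line 7: ['distance'] (min_width=8, slack=5)
Line 8: ['banana', 'the'] (min_width=10, slack=3)
Line 9: ['system'] (min_width=6, slack=7)
Line 10: ['content', 'new'] (min_width=11, slack=2)
Line 11: ['warm', 'dirty'] (min_width=10, slack=3)
Line 12: ['version', 'it'] (min_width=10, slack=3)
Line 13: ['angry'] (min_width=5, slack=8)
Line 14: ['umbrella'] (min_width=8, slack=5)
Line 15: ['python', 'for'] (min_width=10, slack=3)
Total lines: 15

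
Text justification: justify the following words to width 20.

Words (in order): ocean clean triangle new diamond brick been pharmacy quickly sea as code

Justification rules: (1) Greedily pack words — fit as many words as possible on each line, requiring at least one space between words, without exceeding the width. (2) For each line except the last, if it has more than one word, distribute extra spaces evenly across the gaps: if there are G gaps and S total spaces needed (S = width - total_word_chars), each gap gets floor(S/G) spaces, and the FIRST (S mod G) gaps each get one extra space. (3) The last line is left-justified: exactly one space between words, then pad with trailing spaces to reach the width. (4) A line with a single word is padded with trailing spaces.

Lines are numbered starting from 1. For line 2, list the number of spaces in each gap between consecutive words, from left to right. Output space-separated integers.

Line 1: ['ocean', 'clean', 'triangle'] (min_width=20, slack=0)
Line 2: ['new', 'diamond', 'brick'] (min_width=17, slack=3)
Line 3: ['been', 'pharmacy'] (min_width=13, slack=7)
Line 4: ['quickly', 'sea', 'as', 'code'] (min_width=19, slack=1)

Answer: 3 2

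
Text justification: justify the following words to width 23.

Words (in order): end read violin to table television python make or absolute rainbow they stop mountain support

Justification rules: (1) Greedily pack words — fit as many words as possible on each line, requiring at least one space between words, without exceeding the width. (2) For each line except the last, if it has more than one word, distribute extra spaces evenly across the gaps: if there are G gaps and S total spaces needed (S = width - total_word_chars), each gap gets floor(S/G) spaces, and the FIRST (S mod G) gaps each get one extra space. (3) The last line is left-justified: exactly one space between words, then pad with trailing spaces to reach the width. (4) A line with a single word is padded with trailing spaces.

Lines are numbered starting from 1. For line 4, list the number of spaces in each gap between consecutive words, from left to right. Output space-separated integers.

Answer: 4 4

Derivation:
Line 1: ['end', 'read', 'violin', 'to'] (min_width=18, slack=5)
Line 2: ['table', 'television', 'python'] (min_width=23, slack=0)
Line 3: ['make', 'or', 'absolute'] (min_width=16, slack=7)
Line 4: ['rainbow', 'they', 'stop'] (min_width=17, slack=6)
Line 5: ['mountain', 'support'] (min_width=16, slack=7)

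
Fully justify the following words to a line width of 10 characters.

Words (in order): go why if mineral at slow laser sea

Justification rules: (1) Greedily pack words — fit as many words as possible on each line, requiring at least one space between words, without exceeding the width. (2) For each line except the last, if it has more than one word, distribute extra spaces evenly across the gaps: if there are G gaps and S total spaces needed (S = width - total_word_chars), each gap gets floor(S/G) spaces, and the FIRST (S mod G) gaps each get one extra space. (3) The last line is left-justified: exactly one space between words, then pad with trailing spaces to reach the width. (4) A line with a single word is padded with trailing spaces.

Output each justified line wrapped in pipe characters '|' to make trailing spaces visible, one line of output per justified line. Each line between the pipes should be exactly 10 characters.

Answer: |go  why if|
|mineral at|
|slow laser|
|sea       |

Derivation:
Line 1: ['go', 'why', 'if'] (min_width=9, slack=1)
Line 2: ['mineral', 'at'] (min_width=10, slack=0)
Line 3: ['slow', 'laser'] (min_width=10, slack=0)
Line 4: ['sea'] (min_width=3, slack=7)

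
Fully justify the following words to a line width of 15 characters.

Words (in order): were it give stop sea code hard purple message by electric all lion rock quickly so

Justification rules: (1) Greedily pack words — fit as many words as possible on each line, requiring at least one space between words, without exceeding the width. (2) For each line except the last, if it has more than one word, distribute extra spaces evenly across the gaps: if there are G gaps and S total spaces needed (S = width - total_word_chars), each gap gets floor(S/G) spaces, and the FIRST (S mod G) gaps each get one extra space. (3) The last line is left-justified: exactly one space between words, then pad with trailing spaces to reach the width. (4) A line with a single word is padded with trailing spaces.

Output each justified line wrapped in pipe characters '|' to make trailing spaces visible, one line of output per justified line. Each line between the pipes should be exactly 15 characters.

Line 1: ['were', 'it', 'give'] (min_width=12, slack=3)
Line 2: ['stop', 'sea', 'code'] (min_width=13, slack=2)
Line 3: ['hard', 'purple'] (min_width=11, slack=4)
Line 4: ['message', 'by'] (min_width=10, slack=5)
Line 5: ['electric', 'all'] (min_width=12, slack=3)
Line 6: ['lion', 'rock'] (min_width=9, slack=6)
Line 7: ['quickly', 'so'] (min_width=10, slack=5)

Answer: |were   it  give|
|stop  sea  code|
|hard     purple|
|message      by|
|electric    all|
|lion       rock|
|quickly so     |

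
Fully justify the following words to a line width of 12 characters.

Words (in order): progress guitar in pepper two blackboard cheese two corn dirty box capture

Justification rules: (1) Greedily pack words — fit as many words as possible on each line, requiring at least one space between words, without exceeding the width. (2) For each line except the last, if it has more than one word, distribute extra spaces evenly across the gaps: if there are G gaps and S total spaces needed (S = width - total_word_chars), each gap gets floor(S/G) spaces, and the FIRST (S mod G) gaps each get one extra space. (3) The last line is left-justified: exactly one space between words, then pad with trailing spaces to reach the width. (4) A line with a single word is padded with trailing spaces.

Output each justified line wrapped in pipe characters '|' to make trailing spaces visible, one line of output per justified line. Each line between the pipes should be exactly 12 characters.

Line 1: ['progress'] (min_width=8, slack=4)
Line 2: ['guitar', 'in'] (min_width=9, slack=3)
Line 3: ['pepper', 'two'] (min_width=10, slack=2)
Line 4: ['blackboard'] (min_width=10, slack=2)
Line 5: ['cheese', 'two'] (min_width=10, slack=2)
Line 6: ['corn', 'dirty'] (min_width=10, slack=2)
Line 7: ['box', 'capture'] (min_width=11, slack=1)

Answer: |progress    |
|guitar    in|
|pepper   two|
|blackboard  |
|cheese   two|
|corn   dirty|
|box capture |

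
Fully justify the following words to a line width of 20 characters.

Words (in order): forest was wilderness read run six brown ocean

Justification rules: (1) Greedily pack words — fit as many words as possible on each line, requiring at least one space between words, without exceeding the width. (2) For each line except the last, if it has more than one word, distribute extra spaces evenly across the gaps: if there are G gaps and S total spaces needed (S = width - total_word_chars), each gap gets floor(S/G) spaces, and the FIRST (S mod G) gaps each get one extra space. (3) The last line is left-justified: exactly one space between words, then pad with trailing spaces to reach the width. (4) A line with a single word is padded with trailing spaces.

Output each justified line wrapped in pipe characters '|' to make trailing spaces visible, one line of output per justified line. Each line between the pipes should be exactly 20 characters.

Line 1: ['forest', 'was'] (min_width=10, slack=10)
Line 2: ['wilderness', 'read', 'run'] (min_width=19, slack=1)
Line 3: ['six', 'brown', 'ocean'] (min_width=15, slack=5)

Answer: |forest           was|
|wilderness  read run|
|six brown ocean     |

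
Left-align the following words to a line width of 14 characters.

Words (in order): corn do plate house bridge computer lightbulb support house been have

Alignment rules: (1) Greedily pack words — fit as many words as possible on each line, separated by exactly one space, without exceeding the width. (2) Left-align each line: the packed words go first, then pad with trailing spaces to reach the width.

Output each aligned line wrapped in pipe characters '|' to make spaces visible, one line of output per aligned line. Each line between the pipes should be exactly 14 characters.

Answer: |corn do plate |
|house bridge  |
|computer      |
|lightbulb     |
|support house |
|been have     |

Derivation:
Line 1: ['corn', 'do', 'plate'] (min_width=13, slack=1)
Line 2: ['house', 'bridge'] (min_width=12, slack=2)
Line 3: ['computer'] (min_width=8, slack=6)
Line 4: ['lightbulb'] (min_width=9, slack=5)
Line 5: ['support', 'house'] (min_width=13, slack=1)
Line 6: ['been', 'have'] (min_width=9, slack=5)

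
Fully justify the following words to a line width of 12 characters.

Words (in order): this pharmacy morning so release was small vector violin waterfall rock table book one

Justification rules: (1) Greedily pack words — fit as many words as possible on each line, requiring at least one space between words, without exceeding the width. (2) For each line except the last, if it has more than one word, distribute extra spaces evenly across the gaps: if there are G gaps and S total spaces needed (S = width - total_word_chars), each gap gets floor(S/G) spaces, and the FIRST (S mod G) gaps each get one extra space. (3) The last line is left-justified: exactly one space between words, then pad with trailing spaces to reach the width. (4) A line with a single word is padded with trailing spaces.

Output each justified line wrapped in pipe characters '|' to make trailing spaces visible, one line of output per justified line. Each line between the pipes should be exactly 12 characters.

Line 1: ['this'] (min_width=4, slack=8)
Line 2: ['pharmacy'] (min_width=8, slack=4)
Line 3: ['morning', 'so'] (min_width=10, slack=2)
Line 4: ['release', 'was'] (min_width=11, slack=1)
Line 5: ['small', 'vector'] (min_width=12, slack=0)
Line 6: ['violin'] (min_width=6, slack=6)
Line 7: ['waterfall'] (min_width=9, slack=3)
Line 8: ['rock', 'table'] (min_width=10, slack=2)
Line 9: ['book', 'one'] (min_width=8, slack=4)

Answer: |this        |
|pharmacy    |
|morning   so|
|release  was|
|small vector|
|violin      |
|waterfall   |
|rock   table|
|book one    |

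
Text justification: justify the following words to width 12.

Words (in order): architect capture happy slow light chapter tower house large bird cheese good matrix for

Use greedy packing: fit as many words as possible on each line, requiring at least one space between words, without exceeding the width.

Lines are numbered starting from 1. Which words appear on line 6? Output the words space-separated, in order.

Line 1: ['architect'] (min_width=9, slack=3)
Line 2: ['capture'] (min_width=7, slack=5)
Line 3: ['happy', 'slow'] (min_width=10, slack=2)
Line 4: ['light'] (min_width=5, slack=7)
Line 5: ['chapter'] (min_width=7, slack=5)
Line 6: ['tower', 'house'] (min_width=11, slack=1)
Line 7: ['large', 'bird'] (min_width=10, slack=2)
Line 8: ['cheese', 'good'] (min_width=11, slack=1)
Line 9: ['matrix', 'for'] (min_width=10, slack=2)

Answer: tower house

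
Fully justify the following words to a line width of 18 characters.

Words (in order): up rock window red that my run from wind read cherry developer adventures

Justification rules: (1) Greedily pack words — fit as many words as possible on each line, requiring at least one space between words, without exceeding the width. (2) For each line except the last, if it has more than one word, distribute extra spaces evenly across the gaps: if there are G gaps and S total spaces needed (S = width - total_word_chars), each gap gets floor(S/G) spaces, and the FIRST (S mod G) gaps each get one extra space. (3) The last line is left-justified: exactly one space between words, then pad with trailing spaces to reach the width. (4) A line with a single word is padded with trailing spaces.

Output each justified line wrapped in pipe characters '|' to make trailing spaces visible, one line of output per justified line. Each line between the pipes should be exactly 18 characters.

Line 1: ['up', 'rock', 'window', 'red'] (min_width=18, slack=0)
Line 2: ['that', 'my', 'run', 'from'] (min_width=16, slack=2)
Line 3: ['wind', 'read', 'cherry'] (min_width=16, slack=2)
Line 4: ['developer'] (min_width=9, slack=9)
Line 5: ['adventures'] (min_width=10, slack=8)

Answer: |up rock window red|
|that  my  run from|
|wind  read  cherry|
|developer         |
|adventures        |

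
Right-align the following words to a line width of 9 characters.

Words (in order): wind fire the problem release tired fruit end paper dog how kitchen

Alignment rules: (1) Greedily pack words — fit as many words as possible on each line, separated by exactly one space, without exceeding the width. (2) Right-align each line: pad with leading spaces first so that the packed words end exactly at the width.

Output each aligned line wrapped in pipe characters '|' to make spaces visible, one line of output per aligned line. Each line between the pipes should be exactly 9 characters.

Answer: |wind fire|
|      the|
|  problem|
|  release|
|    tired|
|fruit end|
|paper dog|
|      how|
|  kitchen|

Derivation:
Line 1: ['wind', 'fire'] (min_width=9, slack=0)
Line 2: ['the'] (min_width=3, slack=6)
Line 3: ['problem'] (min_width=7, slack=2)
Line 4: ['release'] (min_width=7, slack=2)
Line 5: ['tired'] (min_width=5, slack=4)
Line 6: ['fruit', 'end'] (min_width=9, slack=0)
Line 7: ['paper', 'dog'] (min_width=9, slack=0)
Line 8: ['how'] (min_width=3, slack=6)
Line 9: ['kitchen'] (min_width=7, slack=2)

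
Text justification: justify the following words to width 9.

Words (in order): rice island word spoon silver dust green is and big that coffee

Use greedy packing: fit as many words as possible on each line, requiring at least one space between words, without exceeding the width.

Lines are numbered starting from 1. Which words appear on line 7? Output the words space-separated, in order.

Answer: green is

Derivation:
Line 1: ['rice'] (min_width=4, slack=5)
Line 2: ['island'] (min_width=6, slack=3)
Line 3: ['word'] (min_width=4, slack=5)
Line 4: ['spoon'] (min_width=5, slack=4)
Line 5: ['silver'] (min_width=6, slack=3)
Line 6: ['dust'] (min_width=4, slack=5)
Line 7: ['green', 'is'] (min_width=8, slack=1)
Line 8: ['and', 'big'] (min_width=7, slack=2)
Line 9: ['that'] (min_width=4, slack=5)
Line 10: ['coffee'] (min_width=6, slack=3)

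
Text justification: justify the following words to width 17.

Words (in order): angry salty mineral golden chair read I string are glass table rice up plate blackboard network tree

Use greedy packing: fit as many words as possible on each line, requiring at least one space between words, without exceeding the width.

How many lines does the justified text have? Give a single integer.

Answer: 7

Derivation:
Line 1: ['angry', 'salty'] (min_width=11, slack=6)
Line 2: ['mineral', 'golden'] (min_width=14, slack=3)
Line 3: ['chair', 'read', 'I'] (min_width=12, slack=5)
Line 4: ['string', 'are', 'glass'] (min_width=16, slack=1)
Line 5: ['table', 'rice', 'up'] (min_width=13, slack=4)
Line 6: ['plate', 'blackboard'] (min_width=16, slack=1)
Line 7: ['network', 'tree'] (min_width=12, slack=5)
Total lines: 7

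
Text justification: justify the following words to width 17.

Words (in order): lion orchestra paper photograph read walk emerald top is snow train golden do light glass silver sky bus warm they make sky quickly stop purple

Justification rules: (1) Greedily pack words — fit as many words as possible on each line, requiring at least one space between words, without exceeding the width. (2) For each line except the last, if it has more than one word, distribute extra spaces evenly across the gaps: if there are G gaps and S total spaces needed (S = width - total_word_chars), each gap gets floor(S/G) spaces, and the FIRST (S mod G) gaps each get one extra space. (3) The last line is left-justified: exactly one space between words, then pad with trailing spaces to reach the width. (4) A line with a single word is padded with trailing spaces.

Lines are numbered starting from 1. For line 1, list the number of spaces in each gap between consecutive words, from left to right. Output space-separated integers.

Answer: 4

Derivation:
Line 1: ['lion', 'orchestra'] (min_width=14, slack=3)
Line 2: ['paper', 'photograph'] (min_width=16, slack=1)
Line 3: ['read', 'walk', 'emerald'] (min_width=17, slack=0)
Line 4: ['top', 'is', 'snow', 'train'] (min_width=17, slack=0)
Line 5: ['golden', 'do', 'light'] (min_width=15, slack=2)
Line 6: ['glass', 'silver', 'sky'] (min_width=16, slack=1)
Line 7: ['bus', 'warm', 'they'] (min_width=13, slack=4)
Line 8: ['make', 'sky', 'quickly'] (min_width=16, slack=1)
Line 9: ['stop', 'purple'] (min_width=11, slack=6)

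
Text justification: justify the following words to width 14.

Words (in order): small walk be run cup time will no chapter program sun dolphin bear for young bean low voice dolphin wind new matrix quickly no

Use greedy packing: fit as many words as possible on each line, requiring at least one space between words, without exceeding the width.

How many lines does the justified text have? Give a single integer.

Answer: 11

Derivation:
Line 1: ['small', 'walk', 'be'] (min_width=13, slack=1)
Line 2: ['run', 'cup', 'time'] (min_width=12, slack=2)
Line 3: ['will', 'no'] (min_width=7, slack=7)
Line 4: ['chapter'] (min_width=7, slack=7)
Line 5: ['program', 'sun'] (min_width=11, slack=3)
Line 6: ['dolphin', 'bear'] (min_width=12, slack=2)
Line 7: ['for', 'young', 'bean'] (min_width=14, slack=0)
Line 8: ['low', 'voice'] (min_width=9, slack=5)
Line 9: ['dolphin', 'wind'] (min_width=12, slack=2)
Line 10: ['new', 'matrix'] (min_width=10, slack=4)
Line 11: ['quickly', 'no'] (min_width=10, slack=4)
Total lines: 11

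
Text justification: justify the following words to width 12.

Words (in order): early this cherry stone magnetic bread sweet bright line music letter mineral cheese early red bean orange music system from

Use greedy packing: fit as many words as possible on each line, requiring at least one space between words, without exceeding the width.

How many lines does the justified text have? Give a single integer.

Answer: 11

Derivation:
Line 1: ['early', 'this'] (min_width=10, slack=2)
Line 2: ['cherry', 'stone'] (min_width=12, slack=0)
Line 3: ['magnetic'] (min_width=8, slack=4)
Line 4: ['bread', 'sweet'] (min_width=11, slack=1)
Line 5: ['bright', 'line'] (min_width=11, slack=1)
Line 6: ['music', 'letter'] (min_width=12, slack=0)
Line 7: ['mineral'] (min_width=7, slack=5)
Line 8: ['cheese', 'early'] (min_width=12, slack=0)
Line 9: ['red', 'bean'] (min_width=8, slack=4)
Line 10: ['orange', 'music'] (min_width=12, slack=0)
Line 11: ['system', 'from'] (min_width=11, slack=1)
Total lines: 11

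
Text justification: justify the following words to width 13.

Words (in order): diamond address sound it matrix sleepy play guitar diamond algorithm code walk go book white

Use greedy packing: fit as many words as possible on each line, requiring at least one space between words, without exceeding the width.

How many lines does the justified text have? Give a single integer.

Line 1: ['diamond'] (min_width=7, slack=6)
Line 2: ['address', 'sound'] (min_width=13, slack=0)
Line 3: ['it', 'matrix'] (min_width=9, slack=4)
Line 4: ['sleepy', 'play'] (min_width=11, slack=2)
Line 5: ['guitar'] (min_width=6, slack=7)
Line 6: ['diamond'] (min_width=7, slack=6)
Line 7: ['algorithm'] (min_width=9, slack=4)
Line 8: ['code', 'walk', 'go'] (min_width=12, slack=1)
Line 9: ['book', 'white'] (min_width=10, slack=3)
Total lines: 9

Answer: 9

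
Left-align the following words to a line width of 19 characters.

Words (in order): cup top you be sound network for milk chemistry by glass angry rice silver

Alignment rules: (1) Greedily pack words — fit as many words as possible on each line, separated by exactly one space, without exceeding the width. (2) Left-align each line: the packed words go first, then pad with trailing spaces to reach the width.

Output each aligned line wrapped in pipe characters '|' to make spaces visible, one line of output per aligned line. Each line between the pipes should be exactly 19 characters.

Answer: |cup top you be     |
|sound network for  |
|milk chemistry by  |
|glass angry rice   |
|silver             |

Derivation:
Line 1: ['cup', 'top', 'you', 'be'] (min_width=14, slack=5)
Line 2: ['sound', 'network', 'for'] (min_width=17, slack=2)
Line 3: ['milk', 'chemistry', 'by'] (min_width=17, slack=2)
Line 4: ['glass', 'angry', 'rice'] (min_width=16, slack=3)
Line 5: ['silver'] (min_width=6, slack=13)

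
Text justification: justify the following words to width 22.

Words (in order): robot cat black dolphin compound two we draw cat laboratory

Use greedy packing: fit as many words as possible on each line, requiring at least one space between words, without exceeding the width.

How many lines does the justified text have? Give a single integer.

Line 1: ['robot', 'cat', 'black'] (min_width=15, slack=7)
Line 2: ['dolphin', 'compound', 'two'] (min_width=20, slack=2)
Line 3: ['we', 'draw', 'cat', 'laboratory'] (min_width=22, slack=0)
Total lines: 3

Answer: 3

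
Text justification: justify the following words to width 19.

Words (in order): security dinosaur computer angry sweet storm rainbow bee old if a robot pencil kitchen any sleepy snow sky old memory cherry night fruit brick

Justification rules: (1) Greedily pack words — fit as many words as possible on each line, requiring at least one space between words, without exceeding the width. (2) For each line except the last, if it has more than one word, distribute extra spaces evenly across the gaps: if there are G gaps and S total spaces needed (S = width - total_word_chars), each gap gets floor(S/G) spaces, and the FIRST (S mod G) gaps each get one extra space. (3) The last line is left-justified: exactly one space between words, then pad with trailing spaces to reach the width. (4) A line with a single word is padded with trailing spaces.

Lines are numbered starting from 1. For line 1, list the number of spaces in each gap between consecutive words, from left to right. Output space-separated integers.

Line 1: ['security', 'dinosaur'] (min_width=17, slack=2)
Line 2: ['computer', 'angry'] (min_width=14, slack=5)
Line 3: ['sweet', 'storm', 'rainbow'] (min_width=19, slack=0)
Line 4: ['bee', 'old', 'if', 'a', 'robot'] (min_width=18, slack=1)
Line 5: ['pencil', 'kitchen', 'any'] (min_width=18, slack=1)
Line 6: ['sleepy', 'snow', 'sky', 'old'] (min_width=19, slack=0)
Line 7: ['memory', 'cherry', 'night'] (min_width=19, slack=0)
Line 8: ['fruit', 'brick'] (min_width=11, slack=8)

Answer: 3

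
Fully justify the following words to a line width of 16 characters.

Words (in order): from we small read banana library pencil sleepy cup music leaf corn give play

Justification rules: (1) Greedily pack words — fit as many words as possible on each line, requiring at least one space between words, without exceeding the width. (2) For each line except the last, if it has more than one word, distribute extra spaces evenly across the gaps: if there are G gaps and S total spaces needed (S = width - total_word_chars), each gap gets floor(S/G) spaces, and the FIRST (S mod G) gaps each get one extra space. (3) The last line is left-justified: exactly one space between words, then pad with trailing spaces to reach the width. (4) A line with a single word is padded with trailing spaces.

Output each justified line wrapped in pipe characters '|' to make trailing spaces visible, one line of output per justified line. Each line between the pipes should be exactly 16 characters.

Line 1: ['from', 'we', 'small'] (min_width=13, slack=3)
Line 2: ['read', 'banana'] (min_width=11, slack=5)
Line 3: ['library', 'pencil'] (min_width=14, slack=2)
Line 4: ['sleepy', 'cup', 'music'] (min_width=16, slack=0)
Line 5: ['leaf', 'corn', 'give'] (min_width=14, slack=2)
Line 6: ['play'] (min_width=4, slack=12)

Answer: |from   we  small|
|read      banana|
|library   pencil|
|sleepy cup music|
|leaf  corn  give|
|play            |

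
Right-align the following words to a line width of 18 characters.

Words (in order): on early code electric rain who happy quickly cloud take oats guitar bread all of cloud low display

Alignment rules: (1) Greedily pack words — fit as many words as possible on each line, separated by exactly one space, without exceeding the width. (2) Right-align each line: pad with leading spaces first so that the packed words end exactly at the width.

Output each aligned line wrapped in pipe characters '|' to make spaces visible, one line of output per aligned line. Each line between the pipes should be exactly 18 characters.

Answer: |     on early code|
| electric rain who|
|     happy quickly|
|   cloud take oats|
|  guitar bread all|
|      of cloud low|
|           display|

Derivation:
Line 1: ['on', 'early', 'code'] (min_width=13, slack=5)
Line 2: ['electric', 'rain', 'who'] (min_width=17, slack=1)
Line 3: ['happy', 'quickly'] (min_width=13, slack=5)
Line 4: ['cloud', 'take', 'oats'] (min_width=15, slack=3)
Line 5: ['guitar', 'bread', 'all'] (min_width=16, slack=2)
Line 6: ['of', 'cloud', 'low'] (min_width=12, slack=6)
Line 7: ['display'] (min_width=7, slack=11)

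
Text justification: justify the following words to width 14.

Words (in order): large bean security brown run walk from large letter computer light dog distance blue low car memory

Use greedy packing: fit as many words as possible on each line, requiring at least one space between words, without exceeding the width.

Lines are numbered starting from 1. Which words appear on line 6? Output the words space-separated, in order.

Line 1: ['large', 'bean'] (min_width=10, slack=4)
Line 2: ['security', 'brown'] (min_width=14, slack=0)
Line 3: ['run', 'walk', 'from'] (min_width=13, slack=1)
Line 4: ['large', 'letter'] (min_width=12, slack=2)
Line 5: ['computer', 'light'] (min_width=14, slack=0)
Line 6: ['dog', 'distance'] (min_width=12, slack=2)
Line 7: ['blue', 'low', 'car'] (min_width=12, slack=2)
Line 8: ['memory'] (min_width=6, slack=8)

Answer: dog distance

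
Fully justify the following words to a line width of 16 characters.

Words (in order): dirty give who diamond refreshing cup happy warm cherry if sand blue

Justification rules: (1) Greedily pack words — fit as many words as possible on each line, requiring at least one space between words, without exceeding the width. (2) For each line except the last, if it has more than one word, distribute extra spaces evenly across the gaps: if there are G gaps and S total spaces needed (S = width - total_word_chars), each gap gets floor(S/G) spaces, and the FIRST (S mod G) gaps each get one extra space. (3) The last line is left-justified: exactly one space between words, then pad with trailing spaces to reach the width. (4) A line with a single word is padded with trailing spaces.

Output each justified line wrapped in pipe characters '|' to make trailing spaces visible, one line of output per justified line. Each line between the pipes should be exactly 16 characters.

Answer: |dirty  give  who|
|diamond         |
|refreshing   cup|
|happy       warm|
|cherry  if  sand|
|blue            |

Derivation:
Line 1: ['dirty', 'give', 'who'] (min_width=14, slack=2)
Line 2: ['diamond'] (min_width=7, slack=9)
Line 3: ['refreshing', 'cup'] (min_width=14, slack=2)
Line 4: ['happy', 'warm'] (min_width=10, slack=6)
Line 5: ['cherry', 'if', 'sand'] (min_width=14, slack=2)
Line 6: ['blue'] (min_width=4, slack=12)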